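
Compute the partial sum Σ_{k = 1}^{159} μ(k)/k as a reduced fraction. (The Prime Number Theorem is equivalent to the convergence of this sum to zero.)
Σ μ(k)/k = 64913714004742152105857055486137916673345137521594294887693/5053595284816784977233681012564534887436795806841425346061410

Values of μ(k) for 1 ≤ k ≤ 159: μ(1) = 1, μ(2) = -1, μ(3) = -1, μ(5) = -1, μ(6) = 1, μ(7) = -1, μ(10) = 1, μ(11) = -1, μ(13) = -1, μ(14) = 1, μ(15) = 1, μ(17) = -1, μ(19) = -1, μ(21) = 1, μ(22) = 1, μ(23) = -1, μ(26) = 1, μ(29) = -1, μ(30) = -1, μ(31) = -1, μ(33) = 1, μ(34) = 1, μ(35) = 1, μ(37) = -1, μ(38) = 1, μ(39) = 1, μ(41) = -1, μ(42) = -1, μ(43) = -1, μ(46) = 1, μ(47) = -1, μ(51) = 1, μ(53) = -1, μ(55) = 1, μ(57) = 1, μ(58) = 1, μ(59) = -1, μ(61) = -1, μ(62) = 1, μ(65) = 1, μ(66) = -1, μ(67) = -1, μ(69) = 1, μ(70) = -1, μ(71) = -1, μ(73) = -1, μ(74) = 1, μ(77) = 1, μ(78) = -1, μ(79) = -1, μ(82) = 1, μ(83) = -1, μ(85) = 1, μ(86) = 1, μ(87) = 1, μ(89) = -1, μ(91) = 1, μ(93) = 1, μ(94) = 1, μ(95) = 1, μ(97) = -1, μ(101) = -1, μ(102) = -1, μ(103) = -1, μ(105) = -1, μ(106) = 1, μ(107) = -1, μ(109) = -1, μ(110) = -1, μ(111) = 1, μ(113) = -1, μ(114) = -1, μ(115) = 1, μ(118) = 1, μ(119) = 1, μ(122) = 1, μ(123) = 1, μ(127) = -1, μ(129) = 1, μ(130) = -1, μ(131) = -1, μ(133) = 1, μ(134) = 1, μ(137) = -1, μ(138) = -1, μ(139) = -1, μ(141) = 1, μ(142) = 1, μ(143) = 1, μ(145) = 1, μ(146) = 1, μ(149) = -1, μ(151) = -1, μ(154) = -1, μ(155) = 1, μ(157) = -1, μ(158) = 1, μ(159) = 1, with μ = 0 on non-squarefree integers. Summing μ(k)/k for k where μ(k) ≠ 0 gives 64913714004742152105857055486137916673345137521594294887693/5053595284816784977233681012564534887436795806841425346061410 ≈ 0.0128. (PNT ⟺ this sum → 0 as n → ∞.)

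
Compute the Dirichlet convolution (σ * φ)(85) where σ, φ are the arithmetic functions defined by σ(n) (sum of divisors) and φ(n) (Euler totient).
(σ * φ)(85) = 340

Divisors of 85: [1, 5, 17, 85]. For each d | 85:
  d = 1: σ(1) · φ(85/1) = 1 · 64 = 64
  d = 5: σ(5) · φ(85/5) = 6 · 16 = 96
  d = 17: σ(17) · φ(85/17) = 18 · 4 = 72
  d = 85: σ(85) · φ(85/85) = 108 · 1 = 108
Summing: (σ * φ)(85) = 64 + 96 + 72 + 108 = 340.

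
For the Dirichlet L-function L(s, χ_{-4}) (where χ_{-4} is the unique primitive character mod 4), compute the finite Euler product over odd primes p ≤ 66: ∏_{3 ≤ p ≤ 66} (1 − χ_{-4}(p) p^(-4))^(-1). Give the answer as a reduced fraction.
∏ = 81934214988902113115031508050672702841756592198516788686922065253543/82850154482442028729801746725895742819441886414557775886809038848000

The odd primes p ≤ 66 are [3, 5, 7, 11, 13, 17, 19, 23, 29, 31, 37, 41, 43, 47, 53, 59, 61]. For each, χ(p) = 1 if p ≡ 1 mod 4, χ(p) = −1 if p ≡ 3 mod 4. Taking (1 − χ(p)/p^4)^(-1) = p^4/(p^4 − χ(p)): (1 − (-1)/3^4)^(-1) · (1 − (1)/5^4)^(-1) · (1 − (-1)/7^4)^(-1) · (1 − (-1)/11^4)^(-1) · (1 − (1)/13^4)^(-1) · (1 − (1)/17^4)^(-1) · (1 − (-1)/19^4)^(-1) · (1 − (-1)/23^4)^(-1) · (1 − (1)/29^4)^(-1) · (1 − (-1)/31^4)^(-1) · (1 − (1)/37^4)^(-1) · (1 − (1)/41^4)^(-1) · (1 − (-1)/43^4)^(-1) · (1 − (-1)/47^4)^(-1) · (1 − (1)/53^4)^(-1) · (1 − (-1)/59^4)^(-1) · (1 − (1)/61^4)^(-1) = 81934214988902113115031508050672702841756592198516788686922065253543/82850154482442028729801746725895742819441886414557775886809038848000.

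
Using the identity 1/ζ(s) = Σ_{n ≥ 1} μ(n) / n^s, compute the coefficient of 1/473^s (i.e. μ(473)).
μ(473) = 1

Factor n = 473 = 11 · 43. μ(n) = 0 if any exponent ≥ 2 (not squarefree); otherwise μ(n) = (−1)^{ω(n)} where ω(n) is the number of distinct prime factors. Applying: μ(473) = 1.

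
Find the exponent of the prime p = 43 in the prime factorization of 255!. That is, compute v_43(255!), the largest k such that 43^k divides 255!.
v_43(255!) = 5

Legendre's formula: v_p(n!) = Σ_{k ≥ 1} ⌊n / p^k⌋. For p = 43, n = 255, the terms are:
  ⌊255/43^1⌋ = ⌊255/43⌋ = 5
(the next term ⌊255/43^2⌋ = 0, terminating the sum). Summing: v_43(255!) = 5 = 5.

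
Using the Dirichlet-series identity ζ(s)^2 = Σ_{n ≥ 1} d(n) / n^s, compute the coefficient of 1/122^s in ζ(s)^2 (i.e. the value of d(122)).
d(122) = 4

ζ(s)^2 = (Σ 1/m^s)(Σ 1/k^s). The coefficient of 1/n^s in the product is the number of ordered pairs (m, k) with mk = n, which equals d(n). For n = 122, divisors are [1, 2, 61, 122], so d(122) = 4.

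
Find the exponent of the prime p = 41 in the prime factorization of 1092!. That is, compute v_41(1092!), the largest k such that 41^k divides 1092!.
v_41(1092!) = 26

Legendre's formula: v_p(n!) = Σ_{k ≥ 1} ⌊n / p^k⌋. For p = 41, n = 1092, the terms are:
  ⌊1092/41^1⌋ = ⌊1092/41⌋ = 26
(the next term ⌊1092/41^2⌋ = 0, terminating the sum). Summing: v_41(1092!) = 26 = 26.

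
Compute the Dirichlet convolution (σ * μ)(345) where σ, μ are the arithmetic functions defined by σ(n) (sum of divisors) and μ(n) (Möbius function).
(σ * μ)(345) = 345

Divisors of 345: [1, 3, 5, 15, 23, 69, 115, 345]. For each d | 345:
  d = 1: σ(1) · μ(345/1) = 1 · -1 = -1
  d = 3: σ(3) · μ(345/3) = 4 · 1 = 4
  d = 5: σ(5) · μ(345/5) = 6 · 1 = 6
  d = 15: σ(15) · μ(345/15) = 24 · -1 = -24
  d = 23: σ(23) · μ(345/23) = 24 · 1 = 24
  d = 69: σ(69) · μ(345/69) = 96 · -1 = -96
  d = 115: σ(115) · μ(345/115) = 144 · -1 = -144
  d = 345: σ(345) · μ(345/345) = 576 · 1 = 576
Summing: (σ * μ)(345) = -1 + 4 + 6 + -24 + 24 + -96 + -144 + 576 = 345.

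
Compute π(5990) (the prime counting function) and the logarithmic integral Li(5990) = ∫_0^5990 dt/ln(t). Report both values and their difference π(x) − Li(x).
π(5990) = 783;  Li(5990) ≈ 799.26;  π(x) − Li(x) ≈ -16.26.

Direct count of primes ≤ 5990 gives π(5990) = 783. Numerical evaluation of the logarithmic integral gives Li(5990) ≈ 799.26. The difference π(x) − Li(x) ≈ -16.26 is typically negative for small/moderate x (Li(x) overestimates), though Littlewood's theorem shows this sign changes infinitely often.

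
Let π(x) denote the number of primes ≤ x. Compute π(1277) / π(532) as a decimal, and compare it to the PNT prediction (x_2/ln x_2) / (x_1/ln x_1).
π(1277)/π(532) = 206/99 ≈ 2.0808;  PNT prediction ≈ 2.1065.

π(532) = 99 and π(1277) = 206, so π(1277)/π(532) ≈ 2.0808. The PNT-predicted ratio is (1277/ln(1277)) / (532/ln(532)) ≈ 2.1065. The two agree to within a few percent, as expected.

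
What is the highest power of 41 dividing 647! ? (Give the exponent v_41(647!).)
v_41(647!) = 15

Legendre's formula: v_p(n!) = Σ_{k ≥ 1} ⌊n / p^k⌋. For p = 41, n = 647, the terms are:
  ⌊647/41^1⌋ = ⌊647/41⌋ = 15
(the next term ⌊647/41^2⌋ = 0, terminating the sum). Summing: v_41(647!) = 15 = 15.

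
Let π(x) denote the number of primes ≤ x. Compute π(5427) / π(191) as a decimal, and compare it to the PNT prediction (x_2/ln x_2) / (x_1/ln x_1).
π(5427)/π(191) = 716/43 ≈ 16.6512;  PNT prediction ≈ 17.3548.

π(191) = 43 and π(5427) = 716, so π(5427)/π(191) ≈ 16.6512. The PNT-predicted ratio is (5427/ln(5427)) / (191/ln(191)) ≈ 17.3548. The two agree to within a few percent, as expected.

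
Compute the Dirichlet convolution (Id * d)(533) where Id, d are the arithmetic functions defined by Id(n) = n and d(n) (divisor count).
(Id * d)(533) = 645

Divisors of 533: [1, 13, 41, 533]. For each d | 533:
  d = 1: Id(1) · d(533/1) = 1 · 4 = 4
  d = 13: Id(13) · d(533/13) = 13 · 2 = 26
  d = 41: Id(41) · d(533/41) = 41 · 2 = 82
  d = 533: Id(533) · d(533/533) = 533 · 1 = 533
Summing: (Id * d)(533) = 4 + 26 + 82 + 533 = 645.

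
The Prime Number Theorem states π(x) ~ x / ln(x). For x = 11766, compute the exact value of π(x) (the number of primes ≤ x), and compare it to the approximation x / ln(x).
π(11766) = 1409;  x/ln(x) ≈ 1255.31;  relative error ≈ 10.91%.

Directly count primes up to 11766: π(11766) = 1409. The PNT approximation gives 11766/ln(11766) ≈ 11766/9.37297 ≈ 1255.31. Relative error (π(x) − x/ln(x)) / π(x) ≈ 10.91%; the approximation is known to undercount slightly (Li(x) is a better estimate).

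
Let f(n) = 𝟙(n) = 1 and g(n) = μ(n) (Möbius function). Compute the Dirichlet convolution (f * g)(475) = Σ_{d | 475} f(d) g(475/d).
(𝟙 * μ)(475) = 0

Divisors of 475: [1, 5, 19, 25, 95, 475]. For each d | 475:
  d = 1: 𝟙(1) · μ(475/1) = 1 · 0 = 0
  d = 5: 𝟙(5) · μ(475/5) = 1 · 1 = 1
  d = 19: 𝟙(19) · μ(475/19) = 1 · 0 = 0
  d = 25: 𝟙(25) · μ(475/25) = 1 · -1 = -1
  d = 95: 𝟙(95) · μ(475/95) = 1 · -1 = -1
  d = 475: 𝟙(475) · μ(475/475) = 1 · 1 = 1
Summing: (𝟙 * μ)(475) = 0 + 1 + 0 + -1 + -1 + 1 = 0.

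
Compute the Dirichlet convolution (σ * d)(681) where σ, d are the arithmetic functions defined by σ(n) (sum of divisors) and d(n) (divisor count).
(σ * d)(681) = 1380

Divisors of 681: [1, 3, 227, 681]. For each d | 681:
  d = 1: σ(1) · d(681/1) = 1 · 4 = 4
  d = 3: σ(3) · d(681/3) = 4 · 2 = 8
  d = 227: σ(227) · d(681/227) = 228 · 2 = 456
  d = 681: σ(681) · d(681/681) = 912 · 1 = 912
Summing: (σ * d)(681) = 4 + 8 + 456 + 912 = 1380.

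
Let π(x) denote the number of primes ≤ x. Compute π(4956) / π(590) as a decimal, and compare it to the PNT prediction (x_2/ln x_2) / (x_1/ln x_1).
π(4956)/π(590) = 662/107 ≈ 6.1869;  PNT prediction ≈ 6.2989.

π(590) = 107 and π(4956) = 662, so π(4956)/π(590) ≈ 6.1869. The PNT-predicted ratio is (4956/ln(4956)) / (590/ln(590)) ≈ 6.2989. The two agree to within a few percent, as expected.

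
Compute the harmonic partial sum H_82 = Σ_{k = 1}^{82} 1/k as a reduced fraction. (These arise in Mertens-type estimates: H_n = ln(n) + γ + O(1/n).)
H_82 = 44139711531918267321142140457772773/8845597978580177157715301537899200

Direct summation: H_82 = 1 + 1/2 + ... + 1/82. The least common denominator is lcm(1, ..., 82) = 97301577764381948734868316916891200; over this denominator the numerator is 97301577764381948734868316916891200 + 48650788882190974367434158458445600 + 32433859254793982911622772305630400 + 24325394441095487183717079229222800 + 19460315552876389746973663383378240 + 16216929627396991455811386152815200 + 13900225394911706962124045273841600 + 12162697220547743591858539614611400 + 10811286418264660970540924101876800 + 9730157776438194873486831691689120 + 8845597978580177157715301537899200 + 8108464813698495727905693076407600 + 7484736751106303748836024378222400 + 6950112697455853481062022636920800 + 6486771850958796582324554461126080 + 6081348610273871795929269807305700 + 5723622221434232278521665700993600 + 5405643209132330485270462050938400 + 5121135671809576249203595627204800 + 4865078888219097436743415845844560 + 4633408464970568987374681757947200 + 4422798989290088578857650768949600 + 4230503381060084727602970300734400 + 4054232406849247863952846538203800 + 3892063110575277949394732676675648 + 3742368375553151874418012189111200 + 3603762139421553656846974700625600 + 3475056348727926740531011318460400 + 3355226819461446508098907479892800 + 3243385925479398291162277230563040 + 3138760573044578991447365061835200 + 3040674305136935897964634903652850 + 2948532659526725719238433845966400 + 2861811110717116139260832850496800 + 2780045078982341392424809054768320 + 2702821604566165242635231025469200 + 2629772372010322938780224781537600 + 2560567835904788124601797813602400 + 2494912250368767916278674792740800 + 2432539444109548718371707922922280 + 2373209213765413383777276022363200 + 2316704232485284493687340878973600 + 2262827389869347644996937602718400 + 2211399494645044289428825384474800 + 2162257283652932194108184820375360 + 2115251690530042363801485150367200 + 2070246335412381887975921636529600 + 2027116203424623931976423269101900 + 1985746484987386708874863610548800 + 1946031555287638974697366338337824 + 1907874073811410759507221900331200 + 1871184187776575937209006094555600 + 1835878825743055636506949375790400 + 1801881069710776828423487350312800 + 1769119595716035431543060307579840 + 1737528174363963370265505659230200 + 1707045223936525416401198542401600 + 1677613409730723254049453739946400 + 1649179284142066927709632490116800 + 1621692962739699145581138615281520 + 1595107832202982766145382244539200 + 1569380286522289495723682530917600 + 1544469488323522995791560585982400 + 1520337152568467948982317451826425 + 1496947350221260749767204875644480 + 1474266329763362859619216922983200 + 1452262354692267891565198759953600 + 1430905555358558069630416425248400 + 1410167793686694909200990100244800 + 1390022539491170696212404527384160 + 1370444757244816179364342491787200 + 1351410802283082621317615512734600 + 1332898325539478749792716670094400 + 1314886186005161469390112390768800 + 1297354370191759316464910892225216 + 1280283917952394062300898906801200 + 1263656854082882451102185933985600 + 1247456125184383958139337396370400 + 1231665541321290490314788821732800 + 1216269722054774359185853961461140 + 1201254046473851218948991566875200 + 1186604606882706691888638011181600 = 485536826851100940532563545035500503, so H_82 = 485536826851100940532563545035500503/97301577764381948734868316916891200; reducing by gcd(485536826851100940532563545035500503, 97301577764381948734868316916891200) = 11 gives 44139711531918267321142140457772773/8845597978580177157715301537899200 ≈ 4.99002. (The PNT-adjacent estimate ln(82) + γ ≈ 4.98393 matches within O(1/n).)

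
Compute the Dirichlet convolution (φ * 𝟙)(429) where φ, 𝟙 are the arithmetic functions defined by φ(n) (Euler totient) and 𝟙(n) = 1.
(φ * 𝟙)(429) = 429

Divisors of 429: [1, 3, 11, 13, 33, 39, 143, 429]. For each d | 429:
  d = 1: φ(1) · 𝟙(429/1) = 1 · 1 = 1
  d = 3: φ(3) · 𝟙(429/3) = 2 · 1 = 2
  d = 11: φ(11) · 𝟙(429/11) = 10 · 1 = 10
  d = 13: φ(13) · 𝟙(429/13) = 12 · 1 = 12
  d = 33: φ(33) · 𝟙(429/33) = 20 · 1 = 20
  d = 39: φ(39) · 𝟙(429/39) = 24 · 1 = 24
  d = 143: φ(143) · 𝟙(429/143) = 120 · 1 = 120
  d = 429: φ(429) · 𝟙(429/429) = 240 · 1 = 240
Summing: (φ * 𝟙)(429) = 1 + 2 + 10 + 12 + 20 + 24 + 120 + 240 = 429.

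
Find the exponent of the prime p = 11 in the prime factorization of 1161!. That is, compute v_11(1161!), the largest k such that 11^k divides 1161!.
v_11(1161!) = 114

Legendre's formula: v_p(n!) = Σ_{k ≥ 1} ⌊n / p^k⌋. For p = 11, n = 1161, the terms are:
  ⌊1161/11^1⌋ = ⌊1161/11⌋ = 105
  ⌊1161/11^2⌋ = ⌊1161/121⌋ = 9
(the next term ⌊1161/11^3⌋ = 0, terminating the sum). Summing: v_11(1161!) = 105 + 9 = 114.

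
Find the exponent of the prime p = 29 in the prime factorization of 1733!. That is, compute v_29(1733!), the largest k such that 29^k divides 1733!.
v_29(1733!) = 61

Legendre's formula: v_p(n!) = Σ_{k ≥ 1} ⌊n / p^k⌋. For p = 29, n = 1733, the terms are:
  ⌊1733/29^1⌋ = ⌊1733/29⌋ = 59
  ⌊1733/29^2⌋ = ⌊1733/841⌋ = 2
(the next term ⌊1733/29^3⌋ = 0, terminating the sum). Summing: v_29(1733!) = 59 + 2 = 61.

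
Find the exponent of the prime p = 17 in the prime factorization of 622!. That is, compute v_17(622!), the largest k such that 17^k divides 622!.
v_17(622!) = 38

Legendre's formula: v_p(n!) = Σ_{k ≥ 1} ⌊n / p^k⌋. For p = 17, n = 622, the terms are:
  ⌊622/17^1⌋ = ⌊622/17⌋ = 36
  ⌊622/17^2⌋ = ⌊622/289⌋ = 2
(the next term ⌊622/17^3⌋ = 0, terminating the sum). Summing: v_17(622!) = 36 + 2 = 38.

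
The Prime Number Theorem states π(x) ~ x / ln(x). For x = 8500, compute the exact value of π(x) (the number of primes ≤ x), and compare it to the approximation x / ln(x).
π(8500) = 1059;  x/ln(x) ≈ 939.45;  relative error ≈ 11.29%.

Directly count primes up to 8500: π(8500) = 1059. The PNT approximation gives 8500/ln(8500) ≈ 8500/9.04782 ≈ 939.45. Relative error (π(x) − x/ln(x)) / π(x) ≈ 11.29%; the approximation is known to undercount slightly (Li(x) is a better estimate).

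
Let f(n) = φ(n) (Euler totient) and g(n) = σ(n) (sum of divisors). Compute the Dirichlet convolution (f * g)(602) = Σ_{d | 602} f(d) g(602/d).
(φ * σ)(602) = 4816

Divisors of 602: [1, 2, 7, 14, 43, 86, 301, 602]. For each d | 602:
  d = 1: φ(1) · σ(602/1) = 1 · 1056 = 1056
  d = 2: φ(2) · σ(602/2) = 1 · 352 = 352
  d = 7: φ(7) · σ(602/7) = 6 · 132 = 792
  d = 14: φ(14) · σ(602/14) = 6 · 44 = 264
  d = 43: φ(43) · σ(602/43) = 42 · 24 = 1008
  d = 86: φ(86) · σ(602/86) = 42 · 8 = 336
  d = 301: φ(301) · σ(602/301) = 252 · 3 = 756
  d = 602: φ(602) · σ(602/602) = 252 · 1 = 252
Summing: (φ * σ)(602) = 1056 + 352 + 792 + 264 + 1008 + 336 + 756 + 252 = 4816.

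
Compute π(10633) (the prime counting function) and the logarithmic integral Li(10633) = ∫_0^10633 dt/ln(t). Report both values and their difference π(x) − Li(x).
π(10633) = 1297;  Li(10633) ≈ 1314.63;  π(x) − Li(x) ≈ -17.63.

Direct count of primes ≤ 10633 gives π(10633) = 1297. Numerical evaluation of the logarithmic integral gives Li(10633) ≈ 1314.63. The difference π(x) − Li(x) ≈ -17.63 is typically negative for small/moderate x (Li(x) overestimates), though Littlewood's theorem shows this sign changes infinitely often.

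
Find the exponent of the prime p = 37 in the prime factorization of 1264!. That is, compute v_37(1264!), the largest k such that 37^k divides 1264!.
v_37(1264!) = 34

Legendre's formula: v_p(n!) = Σ_{k ≥ 1} ⌊n / p^k⌋. For p = 37, n = 1264, the terms are:
  ⌊1264/37^1⌋ = ⌊1264/37⌋ = 34
(the next term ⌊1264/37^2⌋ = 0, terminating the sum). Summing: v_37(1264!) = 34 = 34.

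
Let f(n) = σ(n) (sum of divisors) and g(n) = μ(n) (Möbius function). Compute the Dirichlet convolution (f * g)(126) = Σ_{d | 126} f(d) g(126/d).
(σ * μ)(126) = 126

Divisors of 126: [1, 2, 3, 6, 7, 9, 14, 18, 21, 42, 63, 126]. For each d | 126:
  d = 1: σ(1) · μ(126/1) = 1 · 0 = 0
  d = 2: σ(2) · μ(126/2) = 3 · 0 = 0
  d = 3: σ(3) · μ(126/3) = 4 · -1 = -4
  d = 6: σ(6) · μ(126/6) = 12 · 1 = 12
  d = 7: σ(7) · μ(126/7) = 8 · 0 = 0
  d = 9: σ(9) · μ(126/9) = 13 · 1 = 13
  d = 14: σ(14) · μ(126/14) = 24 · 0 = 0
  d = 18: σ(18) · μ(126/18) = 39 · -1 = -39
  d = 21: σ(21) · μ(126/21) = 32 · 1 = 32
  d = 42: σ(42) · μ(126/42) = 96 · -1 = -96
  d = 63: σ(63) · μ(126/63) = 104 · -1 = -104
  d = 126: σ(126) · μ(126/126) = 312 · 1 = 312
Summing: (σ * μ)(126) = 0 + 0 + -4 + 12 + 0 + 13 + 0 + -39 + 32 + -96 + -104 + 312 = 126.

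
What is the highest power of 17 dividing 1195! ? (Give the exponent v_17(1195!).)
v_17(1195!) = 74

Legendre's formula: v_p(n!) = Σ_{k ≥ 1} ⌊n / p^k⌋. For p = 17, n = 1195, the terms are:
  ⌊1195/17^1⌋ = ⌊1195/17⌋ = 70
  ⌊1195/17^2⌋ = ⌊1195/289⌋ = 4
(the next term ⌊1195/17^3⌋ = 0, terminating the sum). Summing: v_17(1195!) = 70 + 4 = 74.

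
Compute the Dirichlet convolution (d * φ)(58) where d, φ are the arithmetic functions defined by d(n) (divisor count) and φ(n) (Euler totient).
(d * φ)(58) = 90

Divisors of 58: [1, 2, 29, 58]. For each d | 58:
  d = 1: d(1) · φ(58/1) = 1 · 28 = 28
  d = 2: d(2) · φ(58/2) = 2 · 28 = 56
  d = 29: d(29) · φ(58/29) = 2 · 1 = 2
  d = 58: d(58) · φ(58/58) = 4 · 1 = 4
Summing: (d * φ)(58) = 28 + 56 + 2 + 4 = 90.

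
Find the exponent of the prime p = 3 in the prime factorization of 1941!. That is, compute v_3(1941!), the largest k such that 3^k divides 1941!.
v_3(1941!) = 965

Legendre's formula: v_p(n!) = Σ_{k ≥ 1} ⌊n / p^k⌋. For p = 3, n = 1941, the terms are:
  ⌊1941/3^1⌋ = ⌊1941/3⌋ = 647
  ⌊1941/3^2⌋ = ⌊1941/9⌋ = 215
  ⌊1941/3^3⌋ = ⌊1941/27⌋ = 71
  ⌊1941/3^4⌋ = ⌊1941/81⌋ = 23
  ⌊1941/3^5⌋ = ⌊1941/243⌋ = 7
  ⌊1941/3^6⌋ = ⌊1941/729⌋ = 2
(the next term ⌊1941/3^7⌋ = 0, terminating the sum). Summing: v_3(1941!) = 647 + 215 + 71 + 23 + 7 + 2 = 965.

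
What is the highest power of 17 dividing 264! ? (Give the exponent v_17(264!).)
v_17(264!) = 15

Legendre's formula: v_p(n!) = Σ_{k ≥ 1} ⌊n / p^k⌋. For p = 17, n = 264, the terms are:
  ⌊264/17^1⌋ = ⌊264/17⌋ = 15
(the next term ⌊264/17^2⌋ = 0, terminating the sum). Summing: v_17(264!) = 15 = 15.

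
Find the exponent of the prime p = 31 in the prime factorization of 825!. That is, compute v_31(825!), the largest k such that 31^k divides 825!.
v_31(825!) = 26

Legendre's formula: v_p(n!) = Σ_{k ≥ 1} ⌊n / p^k⌋. For p = 31, n = 825, the terms are:
  ⌊825/31^1⌋ = ⌊825/31⌋ = 26
(the next term ⌊825/31^2⌋ = 0, terminating the sum). Summing: v_31(825!) = 26 = 26.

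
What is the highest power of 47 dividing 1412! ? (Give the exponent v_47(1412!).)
v_47(1412!) = 30

Legendre's formula: v_p(n!) = Σ_{k ≥ 1} ⌊n / p^k⌋. For p = 47, n = 1412, the terms are:
  ⌊1412/47^1⌋ = ⌊1412/47⌋ = 30
(the next term ⌊1412/47^2⌋ = 0, terminating the sum). Summing: v_47(1412!) = 30 = 30.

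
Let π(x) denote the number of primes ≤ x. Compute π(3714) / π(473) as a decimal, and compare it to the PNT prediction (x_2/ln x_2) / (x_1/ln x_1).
π(3714)/π(473) = 518/91 ≈ 5.6923;  PNT prediction ≈ 5.8835.

π(473) = 91 and π(3714) = 518, so π(3714)/π(473) ≈ 5.6923. The PNT-predicted ratio is (3714/ln(3714)) / (473/ln(473)) ≈ 5.8835. The two agree to within a few percent, as expected.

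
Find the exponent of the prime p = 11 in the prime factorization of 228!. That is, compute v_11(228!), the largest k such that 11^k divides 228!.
v_11(228!) = 21

Legendre's formula: v_p(n!) = Σ_{k ≥ 1} ⌊n / p^k⌋. For p = 11, n = 228, the terms are:
  ⌊228/11^1⌋ = ⌊228/11⌋ = 20
  ⌊228/11^2⌋ = ⌊228/121⌋ = 1
(the next term ⌊228/11^3⌋ = 0, terminating the sum). Summing: v_11(228!) = 20 + 1 = 21.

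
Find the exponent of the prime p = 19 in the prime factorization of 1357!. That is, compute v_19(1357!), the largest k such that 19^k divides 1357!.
v_19(1357!) = 74

Legendre's formula: v_p(n!) = Σ_{k ≥ 1} ⌊n / p^k⌋. For p = 19, n = 1357, the terms are:
  ⌊1357/19^1⌋ = ⌊1357/19⌋ = 71
  ⌊1357/19^2⌋ = ⌊1357/361⌋ = 3
(the next term ⌊1357/19^3⌋ = 0, terminating the sum). Summing: v_19(1357!) = 71 + 3 = 74.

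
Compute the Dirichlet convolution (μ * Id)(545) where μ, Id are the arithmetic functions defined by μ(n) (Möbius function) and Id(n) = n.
(μ * Id)(545) = 432

Divisors of 545: [1, 5, 109, 545]. For each d | 545:
  d = 1: μ(1) · Id(545/1) = 1 · 545 = 545
  d = 5: μ(5) · Id(545/5) = -1 · 109 = -109
  d = 109: μ(109) · Id(545/109) = -1 · 5 = -5
  d = 545: μ(545) · Id(545/545) = 1 · 1 = 1
Summing: (μ * Id)(545) = 545 + -109 + -5 + 1 = 432.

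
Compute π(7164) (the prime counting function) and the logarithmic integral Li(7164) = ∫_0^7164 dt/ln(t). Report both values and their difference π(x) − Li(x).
π(7164) = 916;  Li(7164) ≈ 932.83;  π(x) − Li(x) ≈ -16.83.

Direct count of primes ≤ 7164 gives π(7164) = 916. Numerical evaluation of the logarithmic integral gives Li(7164) ≈ 932.83. The difference π(x) − Li(x) ≈ -16.83 is typically negative for small/moderate x (Li(x) overestimates), though Littlewood's theorem shows this sign changes infinitely often.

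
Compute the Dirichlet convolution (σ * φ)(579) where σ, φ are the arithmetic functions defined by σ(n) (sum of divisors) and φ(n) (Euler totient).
(σ * φ)(579) = 2316

Divisors of 579: [1, 3, 193, 579]. For each d | 579:
  d = 1: σ(1) · φ(579/1) = 1 · 384 = 384
  d = 3: σ(3) · φ(579/3) = 4 · 192 = 768
  d = 193: σ(193) · φ(579/193) = 194 · 2 = 388
  d = 579: σ(579) · φ(579/579) = 776 · 1 = 776
Summing: (σ * φ)(579) = 384 + 768 + 388 + 776 = 2316.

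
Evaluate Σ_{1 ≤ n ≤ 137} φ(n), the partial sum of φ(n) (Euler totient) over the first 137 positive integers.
Σ_{n ≤ 137} φ(n) = 5770

Compute φ(n) for each 1 ≤ n ≤ 137: φ(1) = 1, φ(2) = 1, φ(3) = 2, φ(4) = 2, φ(5) = 4, φ(6) = 2, φ(7) = 6, φ(8) = 4, φ(9) = 6, φ(10) = 4, φ(11) = 10, φ(12) = 4, φ(13) = 12, φ(14) = 6, φ(15) = 8, φ(16) = 8, φ(17) = 16, φ(18) = 6, φ(19) = 18, φ(20) = 8, φ(21) = 12, φ(22) = 10, φ(23) = 22, φ(24) = 8, φ(25) = 20, φ(26) = 12, φ(27) = 18, φ(28) = 12, φ(29) = 28, φ(30) = 8, φ(31) = 30, φ(32) = 16, φ(33) = 20, φ(34) = 16, φ(35) = 24, φ(36) = 12, φ(37) = 36, φ(38) = 18, φ(39) = 24, φ(40) = 16, φ(41) = 40, φ(42) = 12, φ(43) = 42, φ(44) = 20, φ(45) = 24, φ(46) = 22, φ(47) = 46, φ(48) = 16, φ(49) = 42, φ(50) = 20, φ(51) = 32, φ(52) = 24, φ(53) = 52, φ(54) = 18, φ(55) = 40, φ(56) = 24, φ(57) = 36, φ(58) = 28, φ(59) = 58, φ(60) = 16, φ(61) = 60, φ(62) = 30, φ(63) = 36, φ(64) = 32, φ(65) = 48, φ(66) = 20, φ(67) = 66, φ(68) = 32, φ(69) = 44, φ(70) = 24, φ(71) = 70, φ(72) = 24, φ(73) = 72, φ(74) = 36, φ(75) = 40, φ(76) = 36, φ(77) = 60, φ(78) = 24, φ(79) = 78, φ(80) = 32, φ(81) = 54, φ(82) = 40, φ(83) = 82, φ(84) = 24, φ(85) = 64, φ(86) = 42, φ(87) = 56, φ(88) = 40, φ(89) = 88, φ(90) = 24, φ(91) = 72, φ(92) = 44, φ(93) = 60, φ(94) = 46, φ(95) = 72, φ(96) = 32, φ(97) = 96, φ(98) = 42, φ(99) = 60, φ(100) = 40, φ(101) = 100, φ(102) = 32, φ(103) = 102, φ(104) = 48, φ(105) = 48, φ(106) = 52, φ(107) = 106, φ(108) = 36, φ(109) = 108, φ(110) = 40, φ(111) = 72, φ(112) = 48, φ(113) = 112, φ(114) = 36, φ(115) = 88, φ(116) = 56, φ(117) = 72, φ(118) = 58, φ(119) = 96, φ(120) = 32, φ(121) = 110, φ(122) = 60, φ(123) = 80, φ(124) = 60, φ(125) = 100, φ(126) = 36, φ(127) = 126, φ(128) = 64, φ(129) = 84, φ(130) = 48, φ(131) = 130, φ(132) = 40, φ(133) = 108, φ(134) = 66, φ(135) = 72, φ(136) = 64, φ(137) = 136. Summing all 137 values: 5770. (Average order: Σ_{n ≤ x} φ(n) ~ (3/π²) x². For x = 137, (3/π²)·137² ≈ 5705.09.)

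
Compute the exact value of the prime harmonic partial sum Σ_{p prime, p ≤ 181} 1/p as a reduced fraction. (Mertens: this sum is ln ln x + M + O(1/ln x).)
Σ 1/p = 10408867916382550633331528920459565913027063402071390584941986323453055203/5397346292805549782720214077673687806275517530364350655459511599582614290

π(181) = 42, so the primes ≤ 181 are [2, 3, 5, 7, 11, 13, 17, 19, 23, 29, 31, 37, 41, 43, 47, 53, 59, 61, 67, 71, 73, 79, 83, 89, 97, 101, 103, 107, 109, 113, 127, 131, 137, 139, 149, 151, 157, 163, 167, 173, 179, 181]. Summing 1/p over these primes: 10408867916382550633331528920459565913027063402071390584941986323453055203/5397346292805549782720214077673687806275517530364350655459511599582614290 ≈ 1.9285. Mertens estimate ln ln(181) + 0.2615 ≈ 1.9099.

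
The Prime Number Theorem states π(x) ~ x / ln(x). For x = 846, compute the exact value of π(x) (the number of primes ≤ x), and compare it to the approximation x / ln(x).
π(846) = 146;  x/ln(x) ≈ 125.51;  relative error ≈ 14.03%.

Directly count primes up to 846: π(846) = 146. The PNT approximation gives 846/ln(846) ≈ 846/6.74052 ≈ 125.51. Relative error (π(x) − x/ln(x)) / π(x) ≈ 14.03%; the approximation is known to undercount slightly (Li(x) is a better estimate).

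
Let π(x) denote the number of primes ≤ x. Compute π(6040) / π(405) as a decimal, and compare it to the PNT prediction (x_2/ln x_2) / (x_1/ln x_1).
π(6040)/π(405) = 787/79 ≈ 9.9620;  PNT prediction ≈ 10.2846.

π(405) = 79 and π(6040) = 787, so π(6040)/π(405) ≈ 9.9620. The PNT-predicted ratio is (6040/ln(6040)) / (405/ln(405)) ≈ 10.2846. The two agree to within a few percent, as expected.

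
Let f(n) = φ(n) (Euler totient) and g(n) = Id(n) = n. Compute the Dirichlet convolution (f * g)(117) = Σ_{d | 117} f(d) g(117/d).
(φ * Id)(117) = 525

Divisors of 117: [1, 3, 9, 13, 39, 117]. For each d | 117:
  d = 1: φ(1) · Id(117/1) = 1 · 117 = 117
  d = 3: φ(3) · Id(117/3) = 2 · 39 = 78
  d = 9: φ(9) · Id(117/9) = 6 · 13 = 78
  d = 13: φ(13) · Id(117/13) = 12 · 9 = 108
  d = 39: φ(39) · Id(117/39) = 24 · 3 = 72
  d = 117: φ(117) · Id(117/117) = 72 · 1 = 72
Summing: (φ * Id)(117) = 117 + 78 + 78 + 108 + 72 + 72 = 525.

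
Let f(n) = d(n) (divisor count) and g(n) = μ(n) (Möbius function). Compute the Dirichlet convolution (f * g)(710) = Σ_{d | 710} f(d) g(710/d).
(d * μ)(710) = 1

Divisors of 710: [1, 2, 5, 10, 71, 142, 355, 710]. For each d | 710:
  d = 1: d(1) · μ(710/1) = 1 · -1 = -1
  d = 2: d(2) · μ(710/2) = 2 · 1 = 2
  d = 5: d(5) · μ(710/5) = 2 · 1 = 2
  d = 10: d(10) · μ(710/10) = 4 · -1 = -4
  d = 71: d(71) · μ(710/71) = 2 · 1 = 2
  d = 142: d(142) · μ(710/142) = 4 · -1 = -4
  d = 355: d(355) · μ(710/355) = 4 · -1 = -4
  d = 710: d(710) · μ(710/710) = 8 · 1 = 8
Summing: (d * μ)(710) = -1 + 2 + 2 + -4 + 2 + -4 + -4 + 8 = 1.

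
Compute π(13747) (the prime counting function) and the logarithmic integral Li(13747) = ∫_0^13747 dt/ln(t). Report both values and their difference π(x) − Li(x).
π(13747) = 1625;  Li(13747) ≈ 1645.73;  π(x) − Li(x) ≈ -20.73.

Direct count of primes ≤ 13747 gives π(13747) = 1625. Numerical evaluation of the logarithmic integral gives Li(13747) ≈ 1645.73. The difference π(x) − Li(x) ≈ -20.73 is typically negative for small/moderate x (Li(x) overestimates), though Littlewood's theorem shows this sign changes infinitely often.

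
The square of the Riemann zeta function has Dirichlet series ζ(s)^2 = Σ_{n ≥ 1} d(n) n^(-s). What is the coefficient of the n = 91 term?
d(91) = 4

ζ(s)^2 = (Σ 1/m^s)(Σ 1/k^s). The coefficient of 1/n^s in the product is the number of ordered pairs (m, k) with mk = n, which equals d(n). For n = 91, divisors are [1, 7, 13, 91], so d(91) = 4.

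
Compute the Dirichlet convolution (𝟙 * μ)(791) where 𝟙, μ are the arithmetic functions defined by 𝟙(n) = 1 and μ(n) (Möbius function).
(𝟙 * μ)(791) = 0

Divisors of 791: [1, 7, 113, 791]. For each d | 791:
  d = 1: 𝟙(1) · μ(791/1) = 1 · 1 = 1
  d = 7: 𝟙(7) · μ(791/7) = 1 · -1 = -1
  d = 113: 𝟙(113) · μ(791/113) = 1 · -1 = -1
  d = 791: 𝟙(791) · μ(791/791) = 1 · 1 = 1
Summing: (𝟙 * μ)(791) = 1 + -1 + -1 + 1 = 0.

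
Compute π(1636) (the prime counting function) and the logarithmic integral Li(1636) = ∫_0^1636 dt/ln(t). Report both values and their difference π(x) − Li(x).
π(1636) = 258;  Li(1636) ≈ 266.30;  π(x) − Li(x) ≈ -8.30.

Direct count of primes ≤ 1636 gives π(1636) = 258. Numerical evaluation of the logarithmic integral gives Li(1636) ≈ 266.30. The difference π(x) − Li(x) ≈ -8.30 is typically negative for small/moderate x (Li(x) overestimates), though Littlewood's theorem shows this sign changes infinitely often.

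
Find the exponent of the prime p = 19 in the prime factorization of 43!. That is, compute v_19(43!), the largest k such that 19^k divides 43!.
v_19(43!) = 2

Legendre's formula: v_p(n!) = Σ_{k ≥ 1} ⌊n / p^k⌋. For p = 19, n = 43, the terms are:
  ⌊43/19^1⌋ = ⌊43/19⌋ = 2
(the next term ⌊43/19^2⌋ = 0, terminating the sum). Summing: v_19(43!) = 2 = 2.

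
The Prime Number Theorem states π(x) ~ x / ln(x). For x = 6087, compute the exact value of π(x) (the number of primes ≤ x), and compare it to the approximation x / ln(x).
π(6087) = 793;  x/ln(x) ≈ 698.54;  relative error ≈ 11.91%.

Directly count primes up to 6087: π(6087) = 793. The PNT approximation gives 6087/ln(6087) ≈ 6087/8.71391 ≈ 698.54. Relative error (π(x) − x/ln(x)) / π(x) ≈ 11.91%; the approximation is known to undercount slightly (Li(x) is a better estimate).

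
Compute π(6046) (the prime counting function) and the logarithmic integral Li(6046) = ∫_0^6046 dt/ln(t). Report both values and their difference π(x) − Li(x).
π(6046) = 788;  Li(6046) ≈ 805.70;  π(x) − Li(x) ≈ -17.70.

Direct count of primes ≤ 6046 gives π(6046) = 788. Numerical evaluation of the logarithmic integral gives Li(6046) ≈ 805.70. The difference π(x) − Li(x) ≈ -17.70 is typically negative for small/moderate x (Li(x) overestimates), though Littlewood's theorem shows this sign changes infinitely often.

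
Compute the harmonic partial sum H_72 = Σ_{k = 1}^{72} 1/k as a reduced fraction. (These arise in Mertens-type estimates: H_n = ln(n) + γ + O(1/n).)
H_72 = 9112469359293533278712889630349/1874681189225708508850515710400

Direct summation: H_72 = 1 + 1/2 + ... + 1/72. The least common denominator is lcm(1, ..., 72) = 5624043567677125526551547131200; over this denominator the numerator is 5624043567677125526551547131200 + 2812021783838562763275773565600 + 1874681189225708508850515710400 + 1406010891919281381637886782800 + 1124808713535425105310309426240 + 937340594612854254425257855200 + 803434795382446503793078161600 + 703005445959640690818943391400 + 624893729741902836283505236800 + 562404356767712552655154713120 + 511276687970647775141049739200 + 468670297306427127212628927600 + 432618735975163502042426702400 + 401717397691223251896539080800 + 374936237845141701770103142080 + 351502722979820345409471695700 + 330826092216301501561855713600 + 312446864870951418141752618400 + 296002293035638185607976164800 + 281202178383856276327577356560 + 267811598460815501264359387200 + 255638343985323887570524869600 + 244523633377266327241371614400 + 234335148653213563606314463800 + 224961742707085021062061885248 + 216309367987581751021213351200 + 208297909913967612094501745600 + 200858698845611625948269540400 + 193932536816452604363846452800 + 187468118922570850885051571040 + 181420760247649210533920875200 + 175751361489910172704735847850 + 170425562656882591713683246400 + 165413046108150750780927856800 + 160686959076489300758615632320 + 156223432435475709070876309200 + 152001177504787176393285057600 + 148001146517819092803988082400 + 144206245325054500680808900800 + 140601089191928138163788678280 + 137171794333588427476867003200 + 133905799230407750632179693600 + 130791710876212221547710398400 + 127819171992661943785262434800 + 124978745948380567256701047360 + 122261816688633163620685807200 + 119660501439938840990458449600 + 117167574326606781803157231900 + 114776399340349500541868308800 + 112480871353542510531030942624 + 110275364072100500520618571200 + 108154683993790875510606675600 + 106114029578813689180217870400 + 104148954956983806047250872800 + 102255337594129555028209947840 + 100429349422805812974134770200 + 98667431011879395202658721600 + 96966268408226302181923226400 + 95322772333510602144941476800 + 93734059461285425442525785520 + 92197435535690582402484379200 + 90710380123824605266960437600 + 89270532820271833754786462400 + 87875680744955086352367923925 + 86523747195032700408485340480 + 85212781328441295856841623200 + 83940948771300380993306673600 + 82706523054075375390463928400 + 81507877792422109080457204800 + 80343479538244650379307816160 + 79211881234889091923261227200 + 78111716217737854535438154600 = 27337408077880599836138668891047, so H_72 = 27337408077880599836138668891047/5624043567677125526551547131200; reducing by gcd(27337408077880599836138668891047, 5624043567677125526551547131200) = 3 gives 9112469359293533278712889630349/1874681189225708508850515710400 ≈ 4.86081. (The PNT-adjacent estimate ln(72) + γ ≈ 4.85388 matches within O(1/n).)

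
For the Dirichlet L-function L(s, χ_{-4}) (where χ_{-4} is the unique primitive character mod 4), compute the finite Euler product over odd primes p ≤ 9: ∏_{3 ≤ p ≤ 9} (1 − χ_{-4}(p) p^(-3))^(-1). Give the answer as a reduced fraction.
∏ = 165375/170624

The odd primes p ≤ 9 are [3, 5, 7]. For each, χ(p) = 1 if p ≡ 1 mod 4, χ(p) = −1 if p ≡ 3 mod 4. Taking (1 − χ(p)/p^3)^(-1) = p^3/(p^3 − χ(p)): (1 − (-1)/3^3)^(-1) · (1 − (1)/5^3)^(-1) · (1 − (-1)/7^3)^(-1) = 165375/170624.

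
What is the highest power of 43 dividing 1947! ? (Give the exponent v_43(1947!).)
v_43(1947!) = 46

Legendre's formula: v_p(n!) = Σ_{k ≥ 1} ⌊n / p^k⌋. For p = 43, n = 1947, the terms are:
  ⌊1947/43^1⌋ = ⌊1947/43⌋ = 45
  ⌊1947/43^2⌋ = ⌊1947/1849⌋ = 1
(the next term ⌊1947/43^3⌋ = 0, terminating the sum). Summing: v_43(1947!) = 45 + 1 = 46.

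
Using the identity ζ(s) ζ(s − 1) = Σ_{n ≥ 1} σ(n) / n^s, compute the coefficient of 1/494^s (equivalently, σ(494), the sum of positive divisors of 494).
σ(494) = 840

In the product (Σ m^0/m^s)(Σ k / k^s) = Σ (Σ_{d | n} d) / n^s, the coefficient of 1/n^s is σ(n) = Σ_{d | n} d. For n = 494, divisors are [1, 2, 13, 19, 26, 38, 247, 494]; summing: σ(494) = 840.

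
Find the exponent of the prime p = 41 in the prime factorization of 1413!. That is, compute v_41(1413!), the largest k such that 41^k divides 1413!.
v_41(1413!) = 34

Legendre's formula: v_p(n!) = Σ_{k ≥ 1} ⌊n / p^k⌋. For p = 41, n = 1413, the terms are:
  ⌊1413/41^1⌋ = ⌊1413/41⌋ = 34
(the next term ⌊1413/41^2⌋ = 0, terminating the sum). Summing: v_41(1413!) = 34 = 34.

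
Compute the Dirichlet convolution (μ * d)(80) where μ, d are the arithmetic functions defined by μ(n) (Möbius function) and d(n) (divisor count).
(μ * d)(80) = 1

Divisors of 80: [1, 2, 4, 5, 8, 10, 16, 20, 40, 80]. For each d | 80:
  d = 1: μ(1) · d(80/1) = 1 · 10 = 10
  d = 2: μ(2) · d(80/2) = -1 · 8 = -8
  d = 4: μ(4) · d(80/4) = 0 · 6 = 0
  d = 5: μ(5) · d(80/5) = -1 · 5 = -5
  d = 8: μ(8) · d(80/8) = 0 · 4 = 0
  d = 10: μ(10) · d(80/10) = 1 · 4 = 4
  d = 16: μ(16) · d(80/16) = 0 · 2 = 0
  d = 20: μ(20) · d(80/20) = 0 · 3 = 0
  d = 40: μ(40) · d(80/40) = 0 · 2 = 0
  d = 80: μ(80) · d(80/80) = 0 · 1 = 0
Summing: (μ * d)(80) = 10 + -8 + 0 + -5 + 0 + 4 + 0 + 0 + 0 + 0 = 1.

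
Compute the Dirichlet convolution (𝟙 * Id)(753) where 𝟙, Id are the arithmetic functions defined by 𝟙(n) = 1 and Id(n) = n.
(𝟙 * Id)(753) = 1008

Divisors of 753: [1, 3, 251, 753]. For each d | 753:
  d = 1: 𝟙(1) · Id(753/1) = 1 · 753 = 753
  d = 3: 𝟙(3) · Id(753/3) = 1 · 251 = 251
  d = 251: 𝟙(251) · Id(753/251) = 1 · 3 = 3
  d = 753: 𝟙(753) · Id(753/753) = 1 · 1 = 1
Summing: (𝟙 * Id)(753) = 753 + 251 + 3 + 1 = 1008.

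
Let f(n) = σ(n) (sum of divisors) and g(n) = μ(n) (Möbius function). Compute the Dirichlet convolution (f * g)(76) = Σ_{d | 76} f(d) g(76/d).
(σ * μ)(76) = 76

Divisors of 76: [1, 2, 4, 19, 38, 76]. For each d | 76:
  d = 1: σ(1) · μ(76/1) = 1 · 0 = 0
  d = 2: σ(2) · μ(76/2) = 3 · 1 = 3
  d = 4: σ(4) · μ(76/4) = 7 · -1 = -7
  d = 19: σ(19) · μ(76/19) = 20 · 0 = 0
  d = 38: σ(38) · μ(76/38) = 60 · -1 = -60
  d = 76: σ(76) · μ(76/76) = 140 · 1 = 140
Summing: (σ * μ)(76) = 0 + 3 + -7 + 0 + -60 + 140 = 76.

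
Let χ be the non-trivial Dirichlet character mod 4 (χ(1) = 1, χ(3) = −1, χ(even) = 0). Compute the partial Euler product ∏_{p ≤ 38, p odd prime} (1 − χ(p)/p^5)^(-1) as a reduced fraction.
∏ = 36434162976122653852428171915209665920933190877591375/36574689167094305070442169349729960875390257302863872

The odd primes p ≤ 38 are [3, 5, 7, 11, 13, 17, 19, 23, 29, 31, 37]. For each, χ(p) = 1 if p ≡ 1 mod 4, χ(p) = −1 if p ≡ 3 mod 4. Taking (1 − χ(p)/p^5)^(-1) = p^5/(p^5 − χ(p)): (1 − (-1)/3^5)^(-1) · (1 − (1)/5^5)^(-1) · (1 − (-1)/7^5)^(-1) · (1 − (-1)/11^5)^(-1) · (1 − (1)/13^5)^(-1) · (1 − (1)/17^5)^(-1) · (1 − (-1)/19^5)^(-1) · (1 − (-1)/23^5)^(-1) · (1 − (1)/29^5)^(-1) · (1 − (-1)/31^5)^(-1) · (1 − (1)/37^5)^(-1) = 36434162976122653852428171915209665920933190877591375/36574689167094305070442169349729960875390257302863872.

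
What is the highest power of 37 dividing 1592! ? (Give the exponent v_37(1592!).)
v_37(1592!) = 44

Legendre's formula: v_p(n!) = Σ_{k ≥ 1} ⌊n / p^k⌋. For p = 37, n = 1592, the terms are:
  ⌊1592/37^1⌋ = ⌊1592/37⌋ = 43
  ⌊1592/37^2⌋ = ⌊1592/1369⌋ = 1
(the next term ⌊1592/37^3⌋ = 0, terminating the sum). Summing: v_37(1592!) = 43 + 1 = 44.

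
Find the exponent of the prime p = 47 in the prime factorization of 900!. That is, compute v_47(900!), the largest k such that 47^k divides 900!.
v_47(900!) = 19

Legendre's formula: v_p(n!) = Σ_{k ≥ 1} ⌊n / p^k⌋. For p = 47, n = 900, the terms are:
  ⌊900/47^1⌋ = ⌊900/47⌋ = 19
(the next term ⌊900/47^2⌋ = 0, terminating the sum). Summing: v_47(900!) = 19 = 19.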